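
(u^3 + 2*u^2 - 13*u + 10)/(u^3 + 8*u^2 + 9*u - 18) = (u^2 + 3*u - 10)/(u^2 + 9*u + 18)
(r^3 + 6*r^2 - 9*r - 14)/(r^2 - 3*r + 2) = (r^2 + 8*r + 7)/(r - 1)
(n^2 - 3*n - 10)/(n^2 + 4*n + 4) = (n - 5)/(n + 2)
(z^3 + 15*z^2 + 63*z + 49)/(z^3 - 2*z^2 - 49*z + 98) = (z^2 + 8*z + 7)/(z^2 - 9*z + 14)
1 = 1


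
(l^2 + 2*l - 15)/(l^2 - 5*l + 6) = (l + 5)/(l - 2)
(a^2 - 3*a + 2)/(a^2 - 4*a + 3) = (a - 2)/(a - 3)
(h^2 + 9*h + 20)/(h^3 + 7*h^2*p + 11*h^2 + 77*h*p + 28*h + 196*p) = (h + 5)/(h^2 + 7*h*p + 7*h + 49*p)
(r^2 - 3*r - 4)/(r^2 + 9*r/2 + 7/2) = 2*(r - 4)/(2*r + 7)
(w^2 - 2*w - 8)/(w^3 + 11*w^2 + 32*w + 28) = (w - 4)/(w^2 + 9*w + 14)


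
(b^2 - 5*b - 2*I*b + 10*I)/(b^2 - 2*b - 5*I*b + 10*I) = (b^2 - 5*b - 2*I*b + 10*I)/(b^2 - 2*b - 5*I*b + 10*I)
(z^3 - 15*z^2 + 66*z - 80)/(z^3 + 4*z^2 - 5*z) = (z^3 - 15*z^2 + 66*z - 80)/(z*(z^2 + 4*z - 5))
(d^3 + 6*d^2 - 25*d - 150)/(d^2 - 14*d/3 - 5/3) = 3*(d^2 + 11*d + 30)/(3*d + 1)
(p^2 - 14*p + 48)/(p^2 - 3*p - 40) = (p - 6)/(p + 5)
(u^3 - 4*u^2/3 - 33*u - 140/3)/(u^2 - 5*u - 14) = (3*u^2 + 17*u + 20)/(3*(u + 2))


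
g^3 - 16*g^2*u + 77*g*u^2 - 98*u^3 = (g - 7*u)^2*(g - 2*u)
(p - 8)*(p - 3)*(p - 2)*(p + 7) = p^4 - 6*p^3 - 45*p^2 + 274*p - 336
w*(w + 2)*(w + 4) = w^3 + 6*w^2 + 8*w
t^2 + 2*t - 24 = (t - 4)*(t + 6)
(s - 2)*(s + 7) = s^2 + 5*s - 14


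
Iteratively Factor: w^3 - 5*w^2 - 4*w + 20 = (w - 5)*(w^2 - 4) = (w - 5)*(w + 2)*(w - 2)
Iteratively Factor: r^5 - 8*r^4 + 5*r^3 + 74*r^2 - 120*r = (r - 5)*(r^4 - 3*r^3 - 10*r^2 + 24*r) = (r - 5)*(r - 4)*(r^3 + r^2 - 6*r) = (r - 5)*(r - 4)*(r - 2)*(r^2 + 3*r) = (r - 5)*(r - 4)*(r - 2)*(r + 3)*(r)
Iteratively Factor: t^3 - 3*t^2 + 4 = (t - 2)*(t^2 - t - 2) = (t - 2)^2*(t + 1)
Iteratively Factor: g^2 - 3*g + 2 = (g - 2)*(g - 1)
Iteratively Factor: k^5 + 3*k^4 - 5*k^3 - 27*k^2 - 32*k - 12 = (k - 3)*(k^4 + 6*k^3 + 13*k^2 + 12*k + 4) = (k - 3)*(k + 2)*(k^3 + 4*k^2 + 5*k + 2) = (k - 3)*(k + 1)*(k + 2)*(k^2 + 3*k + 2) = (k - 3)*(k + 1)^2*(k + 2)*(k + 2)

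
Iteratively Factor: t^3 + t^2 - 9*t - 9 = (t - 3)*(t^2 + 4*t + 3) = (t - 3)*(t + 3)*(t + 1)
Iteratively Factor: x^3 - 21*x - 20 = (x + 1)*(x^2 - x - 20) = (x + 1)*(x + 4)*(x - 5)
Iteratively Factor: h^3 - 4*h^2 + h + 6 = (h - 2)*(h^2 - 2*h - 3) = (h - 3)*(h - 2)*(h + 1)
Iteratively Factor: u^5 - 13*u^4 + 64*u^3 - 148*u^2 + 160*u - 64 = (u - 4)*(u^4 - 9*u^3 + 28*u^2 - 36*u + 16) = (u - 4)*(u - 2)*(u^3 - 7*u^2 + 14*u - 8) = (u - 4)*(u - 2)^2*(u^2 - 5*u + 4) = (u - 4)*(u - 2)^2*(u - 1)*(u - 4)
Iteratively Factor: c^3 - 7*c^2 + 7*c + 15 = (c + 1)*(c^2 - 8*c + 15) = (c - 3)*(c + 1)*(c - 5)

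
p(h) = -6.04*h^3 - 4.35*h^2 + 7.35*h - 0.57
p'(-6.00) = -592.77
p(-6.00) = 1103.37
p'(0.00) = 7.35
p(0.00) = -0.57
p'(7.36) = -1038.24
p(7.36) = -2590.19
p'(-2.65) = -96.84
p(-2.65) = 61.81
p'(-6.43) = -685.88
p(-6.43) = 1378.04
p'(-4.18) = -272.88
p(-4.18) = 333.83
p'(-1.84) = -37.99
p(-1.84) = 8.80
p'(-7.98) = -1077.11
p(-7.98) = 2733.11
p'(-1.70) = -30.23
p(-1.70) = 4.04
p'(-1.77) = -34.02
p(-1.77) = 6.29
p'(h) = -18.12*h^2 - 8.7*h + 7.35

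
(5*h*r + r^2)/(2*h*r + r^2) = (5*h + r)/(2*h + r)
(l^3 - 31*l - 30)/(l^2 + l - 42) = (l^2 + 6*l + 5)/(l + 7)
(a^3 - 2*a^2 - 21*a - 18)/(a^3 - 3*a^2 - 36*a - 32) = (a^2 - 3*a - 18)/(a^2 - 4*a - 32)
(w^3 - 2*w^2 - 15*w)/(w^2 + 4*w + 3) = w*(w - 5)/(w + 1)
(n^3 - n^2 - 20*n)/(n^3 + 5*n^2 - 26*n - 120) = n/(n + 6)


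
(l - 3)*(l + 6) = l^2 + 3*l - 18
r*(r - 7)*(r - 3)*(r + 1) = r^4 - 9*r^3 + 11*r^2 + 21*r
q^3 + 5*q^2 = q^2*(q + 5)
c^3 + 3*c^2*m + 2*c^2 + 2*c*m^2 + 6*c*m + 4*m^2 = (c + 2)*(c + m)*(c + 2*m)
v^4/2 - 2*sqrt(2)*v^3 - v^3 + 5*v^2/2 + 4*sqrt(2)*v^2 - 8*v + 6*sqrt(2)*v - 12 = (v/2 + 1/2)*(v - 3)*(v - 2*sqrt(2))^2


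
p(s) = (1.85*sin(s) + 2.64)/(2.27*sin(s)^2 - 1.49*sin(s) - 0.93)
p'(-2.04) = -0.89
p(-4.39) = -14.60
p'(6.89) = -4.53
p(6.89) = -3.55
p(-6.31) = -2.92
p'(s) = (-4.54*sin(s)*cos(s) + 1.49*cos(s))*(1.85*sin(s) + 2.64)/(2.27*sin(s)^2 - 1.49*sin(s) - 0.93)^2 + 1.85*cos(s)/(2.27*sin(s)^2 - 1.49*sin(s) - 0.93) = (-4.1995*sin(s)^2 - 11.9856*sin(s) + 2.2131)*cos(s)/(5.1529*sin(s)^4 - 6.7646*sin(s)^3 - 2.0021*sin(s)^2 + 2.7714*sin(s) + 0.8649)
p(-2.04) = 0.45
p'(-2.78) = -392.82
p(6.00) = -6.31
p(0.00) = -2.84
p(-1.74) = 0.30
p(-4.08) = -6.31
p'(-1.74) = -0.22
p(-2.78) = -16.71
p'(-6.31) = 3.21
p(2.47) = -3.88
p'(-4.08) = 14.04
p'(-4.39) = 45.19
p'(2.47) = 5.62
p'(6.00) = 44.40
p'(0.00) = 2.56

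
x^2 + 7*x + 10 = (x + 2)*(x + 5)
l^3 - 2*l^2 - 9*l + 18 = (l - 3)*(l - 2)*(l + 3)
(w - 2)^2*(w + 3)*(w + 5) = w^4 + 4*w^3 - 13*w^2 - 28*w + 60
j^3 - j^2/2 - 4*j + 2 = (j - 2)*(j - 1/2)*(j + 2)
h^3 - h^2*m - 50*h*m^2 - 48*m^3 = (h - 8*m)*(h + m)*(h + 6*m)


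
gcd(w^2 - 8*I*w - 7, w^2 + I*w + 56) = w - 7*I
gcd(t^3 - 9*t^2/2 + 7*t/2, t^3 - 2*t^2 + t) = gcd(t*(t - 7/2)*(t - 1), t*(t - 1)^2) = t^2 - t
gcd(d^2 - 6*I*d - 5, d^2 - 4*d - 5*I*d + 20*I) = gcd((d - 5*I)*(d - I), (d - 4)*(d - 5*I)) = d - 5*I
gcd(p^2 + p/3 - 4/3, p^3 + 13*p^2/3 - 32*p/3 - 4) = 1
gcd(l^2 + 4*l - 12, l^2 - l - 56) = 1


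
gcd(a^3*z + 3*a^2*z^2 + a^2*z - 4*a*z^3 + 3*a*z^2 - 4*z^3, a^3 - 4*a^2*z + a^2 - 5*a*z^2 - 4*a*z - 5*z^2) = a + 1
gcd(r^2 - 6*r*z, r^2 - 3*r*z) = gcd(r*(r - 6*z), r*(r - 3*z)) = r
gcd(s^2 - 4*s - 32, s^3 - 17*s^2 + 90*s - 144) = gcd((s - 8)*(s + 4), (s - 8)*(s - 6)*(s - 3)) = s - 8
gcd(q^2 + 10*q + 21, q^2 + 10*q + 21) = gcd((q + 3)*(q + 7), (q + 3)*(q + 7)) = q^2 + 10*q + 21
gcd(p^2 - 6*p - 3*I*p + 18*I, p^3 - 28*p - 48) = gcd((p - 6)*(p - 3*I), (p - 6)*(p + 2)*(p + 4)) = p - 6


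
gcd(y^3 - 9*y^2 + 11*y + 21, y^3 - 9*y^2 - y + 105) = y - 7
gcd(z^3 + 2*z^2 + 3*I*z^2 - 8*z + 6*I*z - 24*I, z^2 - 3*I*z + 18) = z + 3*I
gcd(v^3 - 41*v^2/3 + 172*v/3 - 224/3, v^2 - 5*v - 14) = v - 7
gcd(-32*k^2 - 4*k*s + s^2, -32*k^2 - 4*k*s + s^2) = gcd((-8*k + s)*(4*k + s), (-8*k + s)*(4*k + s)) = -32*k^2 - 4*k*s + s^2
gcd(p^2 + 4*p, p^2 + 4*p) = p^2 + 4*p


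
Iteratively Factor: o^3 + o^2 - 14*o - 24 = (o - 4)*(o^2 + 5*o + 6) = (o - 4)*(o + 3)*(o + 2)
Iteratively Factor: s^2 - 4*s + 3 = (s - 3)*(s - 1)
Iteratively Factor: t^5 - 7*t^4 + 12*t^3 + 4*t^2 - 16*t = (t - 4)*(t^4 - 3*t^3 + 4*t) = t*(t - 4)*(t^3 - 3*t^2 + 4) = t*(t - 4)*(t - 2)*(t^2 - t - 2) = t*(t - 4)*(t - 2)^2*(t + 1)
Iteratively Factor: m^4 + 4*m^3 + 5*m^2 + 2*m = (m + 1)*(m^3 + 3*m^2 + 2*m) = (m + 1)^2*(m^2 + 2*m) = m*(m + 1)^2*(m + 2)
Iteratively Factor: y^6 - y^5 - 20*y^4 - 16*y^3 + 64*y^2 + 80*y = (y - 5)*(y^5 + 4*y^4 - 16*y^2 - 16*y) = (y - 5)*(y + 2)*(y^4 + 2*y^3 - 4*y^2 - 8*y) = (y - 5)*(y + 2)^2*(y^3 - 4*y) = y*(y - 5)*(y + 2)^2*(y^2 - 4) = y*(y - 5)*(y - 2)*(y + 2)^2*(y + 2)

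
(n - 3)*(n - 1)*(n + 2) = n^3 - 2*n^2 - 5*n + 6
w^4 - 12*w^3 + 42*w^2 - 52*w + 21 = (w - 7)*(w - 3)*(w - 1)^2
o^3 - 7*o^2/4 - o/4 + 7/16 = (o - 7/4)*(o - 1/2)*(o + 1/2)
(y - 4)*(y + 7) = y^2 + 3*y - 28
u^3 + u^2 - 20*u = u*(u - 4)*(u + 5)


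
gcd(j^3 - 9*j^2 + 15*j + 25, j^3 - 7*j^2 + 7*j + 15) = j^2 - 4*j - 5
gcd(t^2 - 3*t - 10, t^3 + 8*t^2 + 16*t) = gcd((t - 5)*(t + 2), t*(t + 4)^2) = 1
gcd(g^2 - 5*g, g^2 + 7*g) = g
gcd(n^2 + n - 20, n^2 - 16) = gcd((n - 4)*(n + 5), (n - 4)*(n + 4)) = n - 4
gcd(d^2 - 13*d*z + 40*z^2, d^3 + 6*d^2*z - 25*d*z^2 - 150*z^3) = -d + 5*z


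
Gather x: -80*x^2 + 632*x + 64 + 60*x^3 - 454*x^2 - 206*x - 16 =60*x^3 - 534*x^2 + 426*x + 48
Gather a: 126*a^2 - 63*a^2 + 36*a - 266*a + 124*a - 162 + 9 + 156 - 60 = 63*a^2 - 106*a - 57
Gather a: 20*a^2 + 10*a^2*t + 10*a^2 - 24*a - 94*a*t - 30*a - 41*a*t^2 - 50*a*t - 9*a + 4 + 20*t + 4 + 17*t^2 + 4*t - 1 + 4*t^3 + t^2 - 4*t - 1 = a^2*(10*t + 30) + a*(-41*t^2 - 144*t - 63) + 4*t^3 + 18*t^2 + 20*t + 6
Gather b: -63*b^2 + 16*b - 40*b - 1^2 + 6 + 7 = -63*b^2 - 24*b + 12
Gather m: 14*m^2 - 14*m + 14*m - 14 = 14*m^2 - 14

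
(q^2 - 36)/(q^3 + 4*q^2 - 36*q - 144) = 1/(q + 4)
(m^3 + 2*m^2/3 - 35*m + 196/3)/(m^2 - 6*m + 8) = (3*m^2 + 14*m - 49)/(3*(m - 2))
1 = 1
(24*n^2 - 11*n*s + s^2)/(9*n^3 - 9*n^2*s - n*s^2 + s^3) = (-8*n + s)/(-3*n^2 + 2*n*s + s^2)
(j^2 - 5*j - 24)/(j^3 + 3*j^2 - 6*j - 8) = (j^2 - 5*j - 24)/(j^3 + 3*j^2 - 6*j - 8)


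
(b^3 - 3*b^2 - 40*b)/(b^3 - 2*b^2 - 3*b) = (-b^2 + 3*b + 40)/(-b^2 + 2*b + 3)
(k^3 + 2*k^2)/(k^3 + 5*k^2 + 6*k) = k/(k + 3)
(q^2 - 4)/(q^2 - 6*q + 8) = (q + 2)/(q - 4)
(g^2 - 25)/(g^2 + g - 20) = (g - 5)/(g - 4)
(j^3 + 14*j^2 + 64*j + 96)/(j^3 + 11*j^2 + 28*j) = (j^2 + 10*j + 24)/(j*(j + 7))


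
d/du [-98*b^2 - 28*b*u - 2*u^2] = -28*b - 4*u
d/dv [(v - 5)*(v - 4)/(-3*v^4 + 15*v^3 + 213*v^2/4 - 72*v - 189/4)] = 4*(8*v^5 - 128*v^4 + 680*v^3 - 657*v^2 - 2966*v + 2487)/(3*(16*v^8 - 160*v^7 - 168*v^6 + 3608*v^5 + 1705*v^4 - 16152*v^3 + 270*v^2 + 12096*v + 3969))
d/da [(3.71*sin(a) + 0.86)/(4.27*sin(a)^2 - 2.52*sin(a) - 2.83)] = (-7.3444*sin(a) + 7.92085*cos(2*a) - 16.25295)*cos(a)/(-4.27*sin(a)^2 + 2.52*sin(a) + 2.83)^2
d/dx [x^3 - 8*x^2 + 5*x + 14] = 3*x^2 - 16*x + 5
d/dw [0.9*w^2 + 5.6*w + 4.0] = 1.8*w + 5.6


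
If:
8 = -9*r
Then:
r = -8/9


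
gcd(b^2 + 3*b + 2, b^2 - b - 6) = b + 2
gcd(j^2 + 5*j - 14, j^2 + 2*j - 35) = j + 7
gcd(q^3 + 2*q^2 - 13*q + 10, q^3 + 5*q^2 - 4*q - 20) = q^2 + 3*q - 10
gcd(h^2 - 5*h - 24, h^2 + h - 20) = 1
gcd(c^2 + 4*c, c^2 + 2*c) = c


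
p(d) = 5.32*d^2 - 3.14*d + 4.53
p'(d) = 10.64*d - 3.14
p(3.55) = 60.43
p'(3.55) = 34.63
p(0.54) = 4.39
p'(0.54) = 2.61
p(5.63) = 155.48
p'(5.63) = 56.76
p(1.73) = 15.02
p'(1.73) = 15.27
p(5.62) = 154.91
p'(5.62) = 56.66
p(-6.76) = 268.87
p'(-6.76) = -75.07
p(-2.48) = 45.04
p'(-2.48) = -29.53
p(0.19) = 4.13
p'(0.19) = -1.12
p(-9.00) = 463.71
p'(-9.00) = -98.90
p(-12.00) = 808.29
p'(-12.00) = -130.82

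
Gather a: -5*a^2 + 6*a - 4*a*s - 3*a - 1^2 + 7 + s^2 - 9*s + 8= -5*a^2 + a*(3 - 4*s) + s^2 - 9*s + 14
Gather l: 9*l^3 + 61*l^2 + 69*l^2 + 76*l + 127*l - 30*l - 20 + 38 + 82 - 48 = 9*l^3 + 130*l^2 + 173*l + 52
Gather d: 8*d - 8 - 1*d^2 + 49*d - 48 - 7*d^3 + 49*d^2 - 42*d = -7*d^3 + 48*d^2 + 15*d - 56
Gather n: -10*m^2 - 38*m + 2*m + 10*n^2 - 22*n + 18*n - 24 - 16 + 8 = -10*m^2 - 36*m + 10*n^2 - 4*n - 32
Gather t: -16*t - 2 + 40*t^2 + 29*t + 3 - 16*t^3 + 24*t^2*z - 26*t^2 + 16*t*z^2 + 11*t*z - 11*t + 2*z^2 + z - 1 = -16*t^3 + t^2*(24*z + 14) + t*(16*z^2 + 11*z + 2) + 2*z^2 + z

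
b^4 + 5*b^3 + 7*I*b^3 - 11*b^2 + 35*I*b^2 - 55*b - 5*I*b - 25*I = (b + 5)*(b + I)^2*(b + 5*I)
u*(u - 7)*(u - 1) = u^3 - 8*u^2 + 7*u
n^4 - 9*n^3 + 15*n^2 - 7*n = n*(n - 7)*(n - 1)^2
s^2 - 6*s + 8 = (s - 4)*(s - 2)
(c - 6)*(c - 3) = c^2 - 9*c + 18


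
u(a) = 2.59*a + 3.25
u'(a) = 2.59000000000000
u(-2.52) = -3.28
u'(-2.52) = 2.59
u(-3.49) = -5.79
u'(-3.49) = 2.59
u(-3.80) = -6.59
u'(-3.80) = 2.59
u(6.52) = 20.14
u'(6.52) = 2.59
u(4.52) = 14.96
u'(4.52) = 2.59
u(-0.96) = 0.76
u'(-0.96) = 2.59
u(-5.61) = -11.28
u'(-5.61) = 2.59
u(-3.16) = -4.93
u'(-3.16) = 2.59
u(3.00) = 11.02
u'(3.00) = 2.59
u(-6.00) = -12.29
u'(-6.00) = 2.59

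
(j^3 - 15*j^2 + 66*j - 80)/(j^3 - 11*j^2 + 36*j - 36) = (j^2 - 13*j + 40)/(j^2 - 9*j + 18)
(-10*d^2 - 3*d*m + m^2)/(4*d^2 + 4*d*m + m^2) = (-5*d + m)/(2*d + m)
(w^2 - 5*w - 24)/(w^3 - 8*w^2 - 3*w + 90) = (w - 8)/(w^2 - 11*w + 30)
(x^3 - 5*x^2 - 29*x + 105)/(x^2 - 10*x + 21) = x + 5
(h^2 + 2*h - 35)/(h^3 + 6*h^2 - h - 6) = (h^2 + 2*h - 35)/(h^3 + 6*h^2 - h - 6)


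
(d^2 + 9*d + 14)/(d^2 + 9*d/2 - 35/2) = 2*(d + 2)/(2*d - 5)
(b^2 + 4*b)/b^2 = (b + 4)/b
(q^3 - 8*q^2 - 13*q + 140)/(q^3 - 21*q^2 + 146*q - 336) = (q^2 - q - 20)/(q^2 - 14*q + 48)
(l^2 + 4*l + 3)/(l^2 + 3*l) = (l + 1)/l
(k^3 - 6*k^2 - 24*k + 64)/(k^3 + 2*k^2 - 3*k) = (k^3 - 6*k^2 - 24*k + 64)/(k*(k^2 + 2*k - 3))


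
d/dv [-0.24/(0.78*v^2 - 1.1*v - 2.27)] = (0.3744*v - 0.264)/(-0.78*v^2 + 1.1*v + 2.27)^2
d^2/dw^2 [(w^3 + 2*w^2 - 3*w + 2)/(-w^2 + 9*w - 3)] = 186*(-w^3 + w^2 - 1)/(w^6 - 27*w^5 + 252*w^4 - 891*w^3 + 756*w^2 - 243*w + 27)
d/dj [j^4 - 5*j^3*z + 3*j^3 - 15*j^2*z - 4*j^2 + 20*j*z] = 4*j^3 - 15*j^2*z + 9*j^2 - 30*j*z - 8*j + 20*z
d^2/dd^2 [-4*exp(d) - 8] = -4*exp(d)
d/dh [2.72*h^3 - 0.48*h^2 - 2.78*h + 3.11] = 8.16*h^2 - 0.96*h - 2.78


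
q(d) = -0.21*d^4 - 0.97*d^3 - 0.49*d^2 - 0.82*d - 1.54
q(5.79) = -447.01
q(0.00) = -1.54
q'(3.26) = -64.04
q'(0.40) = -1.73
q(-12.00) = -2740.66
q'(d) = -0.84*d^3 - 2.91*d^2 - 0.98*d - 0.82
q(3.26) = -66.75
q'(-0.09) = -0.75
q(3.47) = -81.26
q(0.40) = -2.01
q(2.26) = -22.57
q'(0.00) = -0.82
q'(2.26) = -27.59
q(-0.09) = -1.47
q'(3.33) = -67.37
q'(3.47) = -74.36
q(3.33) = -71.34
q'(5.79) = -267.10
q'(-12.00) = 1043.42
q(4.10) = -139.33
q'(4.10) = -111.65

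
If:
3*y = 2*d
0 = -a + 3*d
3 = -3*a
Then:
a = -1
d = -1/3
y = -2/9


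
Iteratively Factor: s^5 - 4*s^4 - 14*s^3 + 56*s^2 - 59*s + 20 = (s - 5)*(s^4 + s^3 - 9*s^2 + 11*s - 4) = (s - 5)*(s + 4)*(s^3 - 3*s^2 + 3*s - 1) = (s - 5)*(s - 1)*(s + 4)*(s^2 - 2*s + 1) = (s - 5)*(s - 1)^2*(s + 4)*(s - 1)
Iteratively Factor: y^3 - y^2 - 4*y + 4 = (y - 1)*(y^2 - 4) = (y - 2)*(y - 1)*(y + 2)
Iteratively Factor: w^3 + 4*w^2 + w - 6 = (w + 2)*(w^2 + 2*w - 3) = (w - 1)*(w + 2)*(w + 3)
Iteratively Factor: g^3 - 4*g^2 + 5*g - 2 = (g - 2)*(g^2 - 2*g + 1) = (g - 2)*(g - 1)*(g - 1)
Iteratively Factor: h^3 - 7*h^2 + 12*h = (h - 4)*(h^2 - 3*h) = h*(h - 4)*(h - 3)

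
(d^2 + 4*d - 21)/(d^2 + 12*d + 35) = (d - 3)/(d + 5)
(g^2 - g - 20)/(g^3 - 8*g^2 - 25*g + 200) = (g + 4)/(g^2 - 3*g - 40)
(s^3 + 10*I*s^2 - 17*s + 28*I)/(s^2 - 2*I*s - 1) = (s^2 + 11*I*s - 28)/(s - I)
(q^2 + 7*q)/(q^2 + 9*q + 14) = q/(q + 2)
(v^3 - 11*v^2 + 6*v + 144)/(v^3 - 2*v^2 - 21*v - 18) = (v - 8)/(v + 1)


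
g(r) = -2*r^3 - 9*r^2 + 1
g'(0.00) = 0.00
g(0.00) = 1.00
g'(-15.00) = -1080.00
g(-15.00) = 4726.00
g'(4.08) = -173.32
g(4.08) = -284.65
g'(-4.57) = -43.05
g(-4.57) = 3.92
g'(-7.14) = -177.36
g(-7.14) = 270.17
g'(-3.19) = -3.64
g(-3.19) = -25.66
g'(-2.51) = 7.38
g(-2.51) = -24.07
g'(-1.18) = 12.89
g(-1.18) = -8.25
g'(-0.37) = 5.84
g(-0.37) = -0.13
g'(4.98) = -238.44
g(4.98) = -469.22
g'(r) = -6*r^2 - 18*r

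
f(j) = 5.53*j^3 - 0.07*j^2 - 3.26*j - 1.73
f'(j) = 16.59*j^2 - 0.14*j - 3.26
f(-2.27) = -59.38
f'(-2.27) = 82.54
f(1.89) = 29.19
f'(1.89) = 55.74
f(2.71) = 98.98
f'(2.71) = 118.20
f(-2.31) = -62.74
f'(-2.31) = 85.59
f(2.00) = 35.71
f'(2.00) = 62.82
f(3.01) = 138.63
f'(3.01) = 146.63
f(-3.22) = -176.58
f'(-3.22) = 169.20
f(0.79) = -1.62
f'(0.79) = 6.98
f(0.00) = -1.73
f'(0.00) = -3.26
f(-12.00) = -9528.53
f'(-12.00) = 2387.38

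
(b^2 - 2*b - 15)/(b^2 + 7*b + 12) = (b - 5)/(b + 4)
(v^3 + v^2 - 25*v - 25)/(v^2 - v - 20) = (v^2 + 6*v + 5)/(v + 4)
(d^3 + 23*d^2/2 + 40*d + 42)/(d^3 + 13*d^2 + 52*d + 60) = (d + 7/2)/(d + 5)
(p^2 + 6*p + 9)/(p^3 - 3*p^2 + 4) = (p^2 + 6*p + 9)/(p^3 - 3*p^2 + 4)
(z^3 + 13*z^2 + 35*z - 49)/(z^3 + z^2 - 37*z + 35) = (z + 7)/(z - 5)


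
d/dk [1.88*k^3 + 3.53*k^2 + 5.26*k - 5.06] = 5.64*k^2 + 7.06*k + 5.26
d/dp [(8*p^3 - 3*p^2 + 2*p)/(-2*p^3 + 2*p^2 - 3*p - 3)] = (10*p^4 - 40*p^3 - 67*p^2 + 18*p - 6)/(4*p^6 - 8*p^5 + 16*p^4 - 3*p^2 + 18*p + 9)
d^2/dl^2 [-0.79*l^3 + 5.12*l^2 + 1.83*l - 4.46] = 10.24 - 4.74*l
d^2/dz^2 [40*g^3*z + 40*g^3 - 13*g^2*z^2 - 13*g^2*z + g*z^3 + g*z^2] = 2*g*(-13*g + 3*z + 1)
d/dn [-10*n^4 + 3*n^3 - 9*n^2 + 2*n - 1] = -40*n^3 + 9*n^2 - 18*n + 2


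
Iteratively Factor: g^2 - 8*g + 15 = (g - 5)*(g - 3)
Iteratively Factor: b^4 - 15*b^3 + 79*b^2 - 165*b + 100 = (b - 1)*(b^3 - 14*b^2 + 65*b - 100) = (b - 4)*(b - 1)*(b^2 - 10*b + 25) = (b - 5)*(b - 4)*(b - 1)*(b - 5)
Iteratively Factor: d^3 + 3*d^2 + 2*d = (d + 2)*(d^2 + d) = d*(d + 2)*(d + 1)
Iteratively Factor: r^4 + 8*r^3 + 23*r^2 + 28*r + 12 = (r + 1)*(r^3 + 7*r^2 + 16*r + 12) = (r + 1)*(r + 2)*(r^2 + 5*r + 6) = (r + 1)*(r + 2)^2*(r + 3)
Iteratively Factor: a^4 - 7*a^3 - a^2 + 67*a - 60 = (a - 4)*(a^3 - 3*a^2 - 13*a + 15) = (a - 5)*(a - 4)*(a^2 + 2*a - 3) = (a - 5)*(a - 4)*(a + 3)*(a - 1)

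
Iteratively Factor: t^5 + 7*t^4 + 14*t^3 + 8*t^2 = (t)*(t^4 + 7*t^3 + 14*t^2 + 8*t) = t^2*(t^3 + 7*t^2 + 14*t + 8) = t^2*(t + 1)*(t^2 + 6*t + 8) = t^2*(t + 1)*(t + 4)*(t + 2)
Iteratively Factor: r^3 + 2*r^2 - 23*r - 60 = (r + 3)*(r^2 - r - 20) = (r + 3)*(r + 4)*(r - 5)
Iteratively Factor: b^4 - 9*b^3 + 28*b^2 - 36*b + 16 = (b - 4)*(b^3 - 5*b^2 + 8*b - 4) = (b - 4)*(b - 2)*(b^2 - 3*b + 2) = (b - 4)*(b - 2)*(b - 1)*(b - 2)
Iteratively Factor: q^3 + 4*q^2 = (q)*(q^2 + 4*q) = q*(q + 4)*(q)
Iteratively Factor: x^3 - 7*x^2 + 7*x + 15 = (x - 5)*(x^2 - 2*x - 3) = (x - 5)*(x - 3)*(x + 1)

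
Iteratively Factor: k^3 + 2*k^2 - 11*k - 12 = (k + 1)*(k^2 + k - 12) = (k - 3)*(k + 1)*(k + 4)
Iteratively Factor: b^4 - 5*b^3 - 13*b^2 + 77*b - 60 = (b - 1)*(b^3 - 4*b^2 - 17*b + 60) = (b - 3)*(b - 1)*(b^2 - b - 20) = (b - 5)*(b - 3)*(b - 1)*(b + 4)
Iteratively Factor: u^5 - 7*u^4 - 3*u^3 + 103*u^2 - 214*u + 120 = (u + 4)*(u^4 - 11*u^3 + 41*u^2 - 61*u + 30) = (u - 2)*(u + 4)*(u^3 - 9*u^2 + 23*u - 15) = (u - 5)*(u - 2)*(u + 4)*(u^2 - 4*u + 3) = (u - 5)*(u - 3)*(u - 2)*(u + 4)*(u - 1)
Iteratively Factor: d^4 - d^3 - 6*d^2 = (d)*(d^3 - d^2 - 6*d) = d*(d - 3)*(d^2 + 2*d) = d*(d - 3)*(d + 2)*(d)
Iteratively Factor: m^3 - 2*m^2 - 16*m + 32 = (m - 2)*(m^2 - 16) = (m - 4)*(m - 2)*(m + 4)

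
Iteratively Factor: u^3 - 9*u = (u)*(u^2 - 9) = u*(u + 3)*(u - 3)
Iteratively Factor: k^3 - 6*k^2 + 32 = (k + 2)*(k^2 - 8*k + 16) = (k - 4)*(k + 2)*(k - 4)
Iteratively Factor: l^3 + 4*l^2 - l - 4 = (l - 1)*(l^2 + 5*l + 4) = (l - 1)*(l + 1)*(l + 4)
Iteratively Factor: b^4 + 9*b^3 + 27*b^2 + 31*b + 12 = (b + 3)*(b^3 + 6*b^2 + 9*b + 4) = (b + 3)*(b + 4)*(b^2 + 2*b + 1) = (b + 1)*(b + 3)*(b + 4)*(b + 1)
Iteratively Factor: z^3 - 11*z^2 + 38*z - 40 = (z - 2)*(z^2 - 9*z + 20) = (z - 5)*(z - 2)*(z - 4)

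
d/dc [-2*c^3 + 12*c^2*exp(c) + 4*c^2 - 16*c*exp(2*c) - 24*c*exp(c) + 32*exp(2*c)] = 12*c^2*exp(c) - 6*c^2 - 32*c*exp(2*c) + 8*c + 48*exp(2*c) - 24*exp(c)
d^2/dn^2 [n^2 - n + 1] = 2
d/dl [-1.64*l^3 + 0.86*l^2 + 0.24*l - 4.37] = -4.92*l^2 + 1.72*l + 0.24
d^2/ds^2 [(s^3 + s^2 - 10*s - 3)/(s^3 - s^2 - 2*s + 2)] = 2*(2*s^6 - 24*s^5 + 6*s^4 - 16*s^3 + 123*s^2 - 48*s - 54)/(s^9 - 3*s^8 - 3*s^7 + 17*s^6 - 6*s^5 - 30*s^4 + 28*s^3 + 12*s^2 - 24*s + 8)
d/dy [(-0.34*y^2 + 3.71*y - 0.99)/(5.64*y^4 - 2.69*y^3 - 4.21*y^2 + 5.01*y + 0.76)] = (3.8352*y^5 - 63.6878*y^4 + 42.2942*y^3 + 5.9264*y^2 - 8.8526*y + 7.7795)/(31.8096*y^8 - 30.3432*y^7 - 40.2527*y^6 + 79.1626*y^5 - 0.656899999999997*y^4 - 46.273*y^3 + 18.7009*y^2 + 7.6152*y + 0.5776)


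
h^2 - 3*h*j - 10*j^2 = (h - 5*j)*(h + 2*j)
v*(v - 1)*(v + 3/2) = v^3 + v^2/2 - 3*v/2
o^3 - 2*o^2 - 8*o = o*(o - 4)*(o + 2)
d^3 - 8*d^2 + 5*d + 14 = (d - 7)*(d - 2)*(d + 1)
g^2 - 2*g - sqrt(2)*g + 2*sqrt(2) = (g - 2)*(g - sqrt(2))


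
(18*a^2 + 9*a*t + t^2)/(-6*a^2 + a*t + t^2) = (6*a + t)/(-2*a + t)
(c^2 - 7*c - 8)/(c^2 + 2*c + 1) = (c - 8)/(c + 1)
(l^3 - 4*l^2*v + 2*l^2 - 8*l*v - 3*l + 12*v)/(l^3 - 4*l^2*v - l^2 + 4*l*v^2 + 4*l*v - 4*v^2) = (l^2 - 4*l*v + 3*l - 12*v)/(l^2 - 4*l*v + 4*v^2)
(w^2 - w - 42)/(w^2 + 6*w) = (w - 7)/w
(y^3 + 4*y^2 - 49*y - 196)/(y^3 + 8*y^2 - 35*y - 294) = (y^2 - 3*y - 28)/(y^2 + y - 42)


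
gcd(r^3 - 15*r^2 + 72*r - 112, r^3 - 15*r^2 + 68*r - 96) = r - 4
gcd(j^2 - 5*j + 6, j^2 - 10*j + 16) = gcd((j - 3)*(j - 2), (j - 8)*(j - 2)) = j - 2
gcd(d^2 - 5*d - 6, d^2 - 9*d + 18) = d - 6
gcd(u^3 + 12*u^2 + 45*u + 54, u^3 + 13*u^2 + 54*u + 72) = u^2 + 9*u + 18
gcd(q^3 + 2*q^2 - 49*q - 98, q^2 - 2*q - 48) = 1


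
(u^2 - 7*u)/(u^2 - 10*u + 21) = u/(u - 3)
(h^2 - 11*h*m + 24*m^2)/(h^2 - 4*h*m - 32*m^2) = (h - 3*m)/(h + 4*m)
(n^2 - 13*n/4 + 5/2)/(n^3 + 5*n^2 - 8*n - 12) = (n - 5/4)/(n^2 + 7*n + 6)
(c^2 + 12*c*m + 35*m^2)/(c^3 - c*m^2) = (c^2 + 12*c*m + 35*m^2)/(c*(c^2 - m^2))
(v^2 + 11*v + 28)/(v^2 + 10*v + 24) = (v + 7)/(v + 6)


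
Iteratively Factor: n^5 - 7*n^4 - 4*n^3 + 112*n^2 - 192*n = (n - 4)*(n^4 - 3*n^3 - 16*n^2 + 48*n) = (n - 4)^2*(n^3 + n^2 - 12*n) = (n - 4)^2*(n + 4)*(n^2 - 3*n) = (n - 4)^2*(n - 3)*(n + 4)*(n)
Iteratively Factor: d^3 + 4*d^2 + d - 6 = (d + 3)*(d^2 + d - 2) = (d + 2)*(d + 3)*(d - 1)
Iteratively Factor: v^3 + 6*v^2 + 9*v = (v)*(v^2 + 6*v + 9) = v*(v + 3)*(v + 3)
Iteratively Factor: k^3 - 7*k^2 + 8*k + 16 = (k + 1)*(k^2 - 8*k + 16) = (k - 4)*(k + 1)*(k - 4)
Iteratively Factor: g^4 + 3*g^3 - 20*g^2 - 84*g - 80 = (g + 2)*(g^3 + g^2 - 22*g - 40) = (g + 2)^2*(g^2 - g - 20) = (g - 5)*(g + 2)^2*(g + 4)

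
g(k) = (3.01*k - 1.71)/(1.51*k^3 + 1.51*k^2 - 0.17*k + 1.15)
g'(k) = (3.01*k - 1.71)*(-4.53*k^2 - 3.02*k + 0.17)/(1.51*k^3 + 1.51*k^2 - 0.17*k + 1.15)^2 + 3.01/(1.51*k^3 + 1.51*k^2 - 0.17*k + 1.15)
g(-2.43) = 0.81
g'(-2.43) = 1.12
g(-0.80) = -2.78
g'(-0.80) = 2.62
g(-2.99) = 0.42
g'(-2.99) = 0.41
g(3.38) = 0.11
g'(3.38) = -0.05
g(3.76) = 0.09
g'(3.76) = -0.04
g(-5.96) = 0.07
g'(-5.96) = 0.03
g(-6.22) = 0.07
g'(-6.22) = 0.02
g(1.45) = 0.31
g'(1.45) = -0.14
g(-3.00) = 0.42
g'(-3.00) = 0.40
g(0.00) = -1.49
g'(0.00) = 2.40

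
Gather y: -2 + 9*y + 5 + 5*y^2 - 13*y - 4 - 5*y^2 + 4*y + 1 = 0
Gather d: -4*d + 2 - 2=-4*d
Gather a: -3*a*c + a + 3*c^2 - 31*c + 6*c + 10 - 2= a*(1 - 3*c) + 3*c^2 - 25*c + 8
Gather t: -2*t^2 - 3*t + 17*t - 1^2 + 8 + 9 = -2*t^2 + 14*t + 16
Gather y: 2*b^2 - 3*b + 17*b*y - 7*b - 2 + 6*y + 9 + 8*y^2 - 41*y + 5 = 2*b^2 - 10*b + 8*y^2 + y*(17*b - 35) + 12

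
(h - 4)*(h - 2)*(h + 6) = h^3 - 28*h + 48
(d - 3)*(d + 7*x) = d^2 + 7*d*x - 3*d - 21*x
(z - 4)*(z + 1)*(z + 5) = z^3 + 2*z^2 - 19*z - 20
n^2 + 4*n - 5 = (n - 1)*(n + 5)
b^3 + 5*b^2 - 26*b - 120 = (b - 5)*(b + 4)*(b + 6)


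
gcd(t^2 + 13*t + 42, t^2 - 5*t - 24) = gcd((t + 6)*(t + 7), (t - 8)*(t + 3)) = 1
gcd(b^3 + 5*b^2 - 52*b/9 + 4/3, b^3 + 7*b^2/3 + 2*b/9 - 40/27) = b - 2/3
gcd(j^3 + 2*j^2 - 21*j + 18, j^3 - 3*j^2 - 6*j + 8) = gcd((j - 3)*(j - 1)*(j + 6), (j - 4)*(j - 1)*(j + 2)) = j - 1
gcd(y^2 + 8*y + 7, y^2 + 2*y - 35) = y + 7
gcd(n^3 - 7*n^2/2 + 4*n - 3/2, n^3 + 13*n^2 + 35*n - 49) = n - 1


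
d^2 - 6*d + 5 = (d - 5)*(d - 1)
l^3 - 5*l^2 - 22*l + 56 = (l - 7)*(l - 2)*(l + 4)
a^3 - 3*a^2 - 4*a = a*(a - 4)*(a + 1)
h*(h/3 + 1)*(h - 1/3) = h^3/3 + 8*h^2/9 - h/3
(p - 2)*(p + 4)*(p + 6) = p^3 + 8*p^2 + 4*p - 48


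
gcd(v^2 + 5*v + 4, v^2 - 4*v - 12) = 1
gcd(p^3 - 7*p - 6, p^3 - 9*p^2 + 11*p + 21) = p^2 - 2*p - 3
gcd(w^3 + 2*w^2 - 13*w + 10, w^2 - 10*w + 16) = w - 2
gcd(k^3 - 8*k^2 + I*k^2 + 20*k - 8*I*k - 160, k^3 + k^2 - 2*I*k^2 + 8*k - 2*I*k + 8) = k - 4*I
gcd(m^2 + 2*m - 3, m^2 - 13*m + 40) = 1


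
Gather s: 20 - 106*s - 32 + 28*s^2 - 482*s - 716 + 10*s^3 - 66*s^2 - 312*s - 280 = 10*s^3 - 38*s^2 - 900*s - 1008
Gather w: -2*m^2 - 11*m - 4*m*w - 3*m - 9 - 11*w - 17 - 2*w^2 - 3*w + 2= -2*m^2 - 14*m - 2*w^2 + w*(-4*m - 14) - 24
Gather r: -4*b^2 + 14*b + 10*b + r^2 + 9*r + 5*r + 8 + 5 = -4*b^2 + 24*b + r^2 + 14*r + 13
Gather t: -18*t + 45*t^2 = 45*t^2 - 18*t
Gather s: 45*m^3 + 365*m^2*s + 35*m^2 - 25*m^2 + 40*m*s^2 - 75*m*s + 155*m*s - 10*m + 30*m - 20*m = 45*m^3 + 10*m^2 + 40*m*s^2 + s*(365*m^2 + 80*m)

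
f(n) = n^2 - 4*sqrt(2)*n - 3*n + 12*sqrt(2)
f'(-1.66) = -11.98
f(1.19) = 8.09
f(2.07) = 3.34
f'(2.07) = -4.52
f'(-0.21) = -9.08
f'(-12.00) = -32.66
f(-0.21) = 18.83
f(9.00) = 20.06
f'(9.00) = 9.34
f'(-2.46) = -13.58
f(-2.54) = 45.41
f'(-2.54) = -13.74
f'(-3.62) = -15.90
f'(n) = 2*n - 4*sqrt(2) - 3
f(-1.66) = 34.10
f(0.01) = 16.88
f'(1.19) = -6.28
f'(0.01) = -8.64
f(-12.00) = 264.85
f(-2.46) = 44.32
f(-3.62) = 61.41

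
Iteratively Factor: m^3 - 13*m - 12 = (m + 1)*(m^2 - m - 12) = (m + 1)*(m + 3)*(m - 4)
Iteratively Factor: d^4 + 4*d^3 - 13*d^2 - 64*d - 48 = (d + 3)*(d^3 + d^2 - 16*d - 16) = (d + 1)*(d + 3)*(d^2 - 16) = (d - 4)*(d + 1)*(d + 3)*(d + 4)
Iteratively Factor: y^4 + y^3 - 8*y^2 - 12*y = (y + 2)*(y^3 - y^2 - 6*y) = y*(y + 2)*(y^2 - y - 6) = y*(y + 2)^2*(y - 3)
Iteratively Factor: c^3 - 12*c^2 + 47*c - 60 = (c - 4)*(c^2 - 8*c + 15) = (c - 4)*(c - 3)*(c - 5)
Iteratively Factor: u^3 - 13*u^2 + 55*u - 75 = (u - 3)*(u^2 - 10*u + 25) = (u - 5)*(u - 3)*(u - 5)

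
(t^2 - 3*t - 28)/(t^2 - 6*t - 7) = (t + 4)/(t + 1)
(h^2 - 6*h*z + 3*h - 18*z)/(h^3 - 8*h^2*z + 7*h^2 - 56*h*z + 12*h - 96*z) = (-h + 6*z)/(-h^2 + 8*h*z - 4*h + 32*z)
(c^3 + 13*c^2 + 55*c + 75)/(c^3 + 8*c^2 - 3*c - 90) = (c^2 + 8*c + 15)/(c^2 + 3*c - 18)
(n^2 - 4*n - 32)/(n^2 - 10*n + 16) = (n + 4)/(n - 2)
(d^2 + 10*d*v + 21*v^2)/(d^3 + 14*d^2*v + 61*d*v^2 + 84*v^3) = 1/(d + 4*v)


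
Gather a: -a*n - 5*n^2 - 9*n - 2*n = -a*n - 5*n^2 - 11*n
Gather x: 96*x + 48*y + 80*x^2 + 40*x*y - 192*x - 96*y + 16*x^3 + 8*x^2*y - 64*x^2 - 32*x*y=16*x^3 + x^2*(8*y + 16) + x*(8*y - 96) - 48*y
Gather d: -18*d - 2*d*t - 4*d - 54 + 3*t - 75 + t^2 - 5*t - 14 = d*(-2*t - 22) + t^2 - 2*t - 143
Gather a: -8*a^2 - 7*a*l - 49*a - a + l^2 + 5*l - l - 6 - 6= -8*a^2 + a*(-7*l - 50) + l^2 + 4*l - 12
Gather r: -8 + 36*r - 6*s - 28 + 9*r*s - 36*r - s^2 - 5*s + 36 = 9*r*s - s^2 - 11*s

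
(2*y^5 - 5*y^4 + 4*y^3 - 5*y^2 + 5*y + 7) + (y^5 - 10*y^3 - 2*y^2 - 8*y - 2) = 3*y^5 - 5*y^4 - 6*y^3 - 7*y^2 - 3*y + 5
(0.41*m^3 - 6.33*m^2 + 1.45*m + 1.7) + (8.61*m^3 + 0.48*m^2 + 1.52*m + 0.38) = 9.02*m^3 - 5.85*m^2 + 2.97*m + 2.08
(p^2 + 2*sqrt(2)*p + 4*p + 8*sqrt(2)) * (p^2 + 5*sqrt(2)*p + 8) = p^4 + 4*p^3 + 7*sqrt(2)*p^3 + 28*p^2 + 28*sqrt(2)*p^2 + 16*sqrt(2)*p + 112*p + 64*sqrt(2)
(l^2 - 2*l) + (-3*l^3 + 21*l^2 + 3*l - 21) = -3*l^3 + 22*l^2 + l - 21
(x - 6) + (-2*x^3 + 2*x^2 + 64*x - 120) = -2*x^3 + 2*x^2 + 65*x - 126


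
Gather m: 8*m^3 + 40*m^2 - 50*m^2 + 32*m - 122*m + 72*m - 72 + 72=8*m^3 - 10*m^2 - 18*m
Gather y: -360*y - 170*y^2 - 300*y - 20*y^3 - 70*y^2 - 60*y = -20*y^3 - 240*y^2 - 720*y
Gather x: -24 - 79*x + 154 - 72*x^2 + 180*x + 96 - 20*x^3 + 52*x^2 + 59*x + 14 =-20*x^3 - 20*x^2 + 160*x + 240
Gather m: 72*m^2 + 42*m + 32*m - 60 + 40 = 72*m^2 + 74*m - 20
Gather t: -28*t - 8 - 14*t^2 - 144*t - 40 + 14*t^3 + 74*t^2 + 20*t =14*t^3 + 60*t^2 - 152*t - 48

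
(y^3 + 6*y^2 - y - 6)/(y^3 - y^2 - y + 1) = (y + 6)/(y - 1)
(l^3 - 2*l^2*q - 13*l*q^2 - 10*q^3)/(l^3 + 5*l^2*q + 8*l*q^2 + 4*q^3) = (l - 5*q)/(l + 2*q)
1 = 1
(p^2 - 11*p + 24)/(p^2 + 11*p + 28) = (p^2 - 11*p + 24)/(p^2 + 11*p + 28)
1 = 1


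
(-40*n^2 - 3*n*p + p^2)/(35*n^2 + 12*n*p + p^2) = (-8*n + p)/(7*n + p)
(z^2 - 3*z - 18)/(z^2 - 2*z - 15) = (z - 6)/(z - 5)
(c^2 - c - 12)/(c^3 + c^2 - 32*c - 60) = (c^2 - c - 12)/(c^3 + c^2 - 32*c - 60)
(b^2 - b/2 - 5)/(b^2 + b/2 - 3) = (2*b - 5)/(2*b - 3)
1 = 1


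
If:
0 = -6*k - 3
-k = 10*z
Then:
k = -1/2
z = 1/20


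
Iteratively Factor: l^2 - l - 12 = (l + 3)*(l - 4)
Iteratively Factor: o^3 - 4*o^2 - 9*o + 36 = (o - 4)*(o^2 - 9) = (o - 4)*(o - 3)*(o + 3)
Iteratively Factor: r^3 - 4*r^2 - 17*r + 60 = (r + 4)*(r^2 - 8*r + 15) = (r - 3)*(r + 4)*(r - 5)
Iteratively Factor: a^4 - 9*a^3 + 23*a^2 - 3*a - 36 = (a - 4)*(a^3 - 5*a^2 + 3*a + 9) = (a - 4)*(a - 3)*(a^2 - 2*a - 3) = (a - 4)*(a - 3)*(a + 1)*(a - 3)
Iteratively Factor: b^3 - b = (b - 1)*(b^2 + b) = (b - 1)*(b + 1)*(b)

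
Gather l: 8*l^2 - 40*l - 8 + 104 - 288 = 8*l^2 - 40*l - 192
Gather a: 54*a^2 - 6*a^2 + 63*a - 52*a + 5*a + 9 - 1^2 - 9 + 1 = 48*a^2 + 16*a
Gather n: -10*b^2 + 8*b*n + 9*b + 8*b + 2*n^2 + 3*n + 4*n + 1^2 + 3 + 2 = -10*b^2 + 17*b + 2*n^2 + n*(8*b + 7) + 6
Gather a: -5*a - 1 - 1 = -5*a - 2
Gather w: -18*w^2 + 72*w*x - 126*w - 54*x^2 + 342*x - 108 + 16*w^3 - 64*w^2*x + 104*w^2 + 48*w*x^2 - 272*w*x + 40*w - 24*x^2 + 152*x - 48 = 16*w^3 + w^2*(86 - 64*x) + w*(48*x^2 - 200*x - 86) - 78*x^2 + 494*x - 156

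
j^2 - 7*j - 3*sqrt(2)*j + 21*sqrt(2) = (j - 7)*(j - 3*sqrt(2))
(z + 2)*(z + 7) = z^2 + 9*z + 14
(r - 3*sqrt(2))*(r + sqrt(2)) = r^2 - 2*sqrt(2)*r - 6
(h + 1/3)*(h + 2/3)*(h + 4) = h^3 + 5*h^2 + 38*h/9 + 8/9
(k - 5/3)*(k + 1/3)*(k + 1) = k^3 - k^2/3 - 17*k/9 - 5/9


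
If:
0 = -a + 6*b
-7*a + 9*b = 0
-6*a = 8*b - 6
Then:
No Solution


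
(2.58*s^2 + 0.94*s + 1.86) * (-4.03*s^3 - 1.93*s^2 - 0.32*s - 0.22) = -10.3974*s^5 - 8.7676*s^4 - 10.1356*s^3 - 4.4582*s^2 - 0.802*s - 0.4092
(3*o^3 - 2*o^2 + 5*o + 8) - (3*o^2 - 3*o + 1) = 3*o^3 - 5*o^2 + 8*o + 7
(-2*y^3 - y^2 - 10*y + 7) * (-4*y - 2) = 8*y^4 + 8*y^3 + 42*y^2 - 8*y - 14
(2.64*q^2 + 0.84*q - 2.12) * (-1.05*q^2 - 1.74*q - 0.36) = -2.772*q^4 - 5.4756*q^3 - 0.186*q^2 + 3.3864*q + 0.7632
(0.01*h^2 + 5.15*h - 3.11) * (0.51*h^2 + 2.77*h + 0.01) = 0.0051*h^4 + 2.6542*h^3 + 12.6795*h^2 - 8.5632*h - 0.0311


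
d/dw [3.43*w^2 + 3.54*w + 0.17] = 6.86*w + 3.54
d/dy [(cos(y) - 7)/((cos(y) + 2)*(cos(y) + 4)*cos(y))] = (-165*cos(y) - 15*cos(2*y) + cos(3*y) - 127)*sin(y)/(2*(cos(y) + 2)^2*(cos(y) + 4)^2*cos(y)^2)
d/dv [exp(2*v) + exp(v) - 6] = (2*exp(v) + 1)*exp(v)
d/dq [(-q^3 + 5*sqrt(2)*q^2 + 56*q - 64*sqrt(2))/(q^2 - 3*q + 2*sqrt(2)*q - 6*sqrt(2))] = ((2*q - 3 + 2*sqrt(2))*(q^3 - 5*sqrt(2)*q^2 - 56*q + 64*sqrt(2)) + (-3*q^2 + 10*sqrt(2)*q + 56)*(q^2 - 3*q + 2*sqrt(2)*q - 6*sqrt(2)))/(q^2 - 3*q + 2*sqrt(2)*q - 6*sqrt(2))^2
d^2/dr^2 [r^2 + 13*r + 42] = 2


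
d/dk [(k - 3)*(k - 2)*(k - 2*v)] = 3*k^2 - 4*k*v - 10*k + 10*v + 6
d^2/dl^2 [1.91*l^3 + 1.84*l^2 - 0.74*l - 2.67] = 11.46*l + 3.68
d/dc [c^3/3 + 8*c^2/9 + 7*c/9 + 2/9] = c^2 + 16*c/9 + 7/9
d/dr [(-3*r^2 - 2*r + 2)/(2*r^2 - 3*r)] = (13*r^2 - 8*r + 6)/(r^2*(4*r^2 - 12*r + 9))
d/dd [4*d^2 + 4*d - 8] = 8*d + 4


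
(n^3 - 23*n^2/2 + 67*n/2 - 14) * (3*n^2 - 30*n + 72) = 3*n^5 - 129*n^4/2 + 1035*n^3/2 - 1875*n^2 + 2832*n - 1008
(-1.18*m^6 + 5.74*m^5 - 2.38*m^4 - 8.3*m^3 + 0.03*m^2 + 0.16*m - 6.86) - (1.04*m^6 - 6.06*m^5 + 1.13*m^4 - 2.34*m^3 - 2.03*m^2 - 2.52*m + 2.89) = -2.22*m^6 + 11.8*m^5 - 3.51*m^4 - 5.96*m^3 + 2.06*m^2 + 2.68*m - 9.75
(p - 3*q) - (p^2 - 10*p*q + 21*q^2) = -p^2 + 10*p*q + p - 21*q^2 - 3*q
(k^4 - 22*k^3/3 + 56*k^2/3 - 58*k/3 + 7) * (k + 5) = k^5 - 7*k^4/3 - 18*k^3 + 74*k^2 - 269*k/3 + 35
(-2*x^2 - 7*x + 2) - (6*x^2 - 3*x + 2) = -8*x^2 - 4*x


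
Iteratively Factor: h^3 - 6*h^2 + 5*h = (h - 1)*(h^2 - 5*h) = h*(h - 1)*(h - 5)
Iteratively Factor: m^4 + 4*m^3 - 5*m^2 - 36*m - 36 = (m - 3)*(m^3 + 7*m^2 + 16*m + 12) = (m - 3)*(m + 2)*(m^2 + 5*m + 6) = (m - 3)*(m + 2)^2*(m + 3)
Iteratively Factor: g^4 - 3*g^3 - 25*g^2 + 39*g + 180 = (g + 3)*(g^3 - 6*g^2 - 7*g + 60) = (g - 5)*(g + 3)*(g^2 - g - 12) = (g - 5)*(g + 3)^2*(g - 4)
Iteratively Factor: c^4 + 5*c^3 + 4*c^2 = (c)*(c^3 + 5*c^2 + 4*c) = c^2*(c^2 + 5*c + 4) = c^2*(c + 4)*(c + 1)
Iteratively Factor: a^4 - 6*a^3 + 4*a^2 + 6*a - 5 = (a - 5)*(a^3 - a^2 - a + 1) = (a - 5)*(a - 1)*(a^2 - 1) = (a - 5)*(a - 1)*(a + 1)*(a - 1)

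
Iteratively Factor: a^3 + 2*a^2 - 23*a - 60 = (a - 5)*(a^2 + 7*a + 12) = (a - 5)*(a + 3)*(a + 4)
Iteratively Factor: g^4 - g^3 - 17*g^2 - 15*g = (g)*(g^3 - g^2 - 17*g - 15) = g*(g + 3)*(g^2 - 4*g - 5) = g*(g - 5)*(g + 3)*(g + 1)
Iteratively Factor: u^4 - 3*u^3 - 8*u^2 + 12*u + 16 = (u + 1)*(u^3 - 4*u^2 - 4*u + 16) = (u + 1)*(u + 2)*(u^2 - 6*u + 8) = (u - 4)*(u + 1)*(u + 2)*(u - 2)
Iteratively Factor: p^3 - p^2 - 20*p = (p)*(p^2 - p - 20) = p*(p + 4)*(p - 5)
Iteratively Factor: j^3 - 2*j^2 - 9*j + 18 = (j - 3)*(j^2 + j - 6) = (j - 3)*(j - 2)*(j + 3)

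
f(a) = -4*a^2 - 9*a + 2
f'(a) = -8*a - 9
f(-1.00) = 7.00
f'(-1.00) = -1.00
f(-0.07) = 2.61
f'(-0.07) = -8.44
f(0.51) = -3.63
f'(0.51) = -13.08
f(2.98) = -60.34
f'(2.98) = -32.84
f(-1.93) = 4.47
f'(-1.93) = 6.44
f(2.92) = -58.39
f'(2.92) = -32.36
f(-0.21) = 3.71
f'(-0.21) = -7.32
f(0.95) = -10.16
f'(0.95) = -16.60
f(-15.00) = -763.00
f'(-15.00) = 111.00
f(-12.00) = -466.00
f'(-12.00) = 87.00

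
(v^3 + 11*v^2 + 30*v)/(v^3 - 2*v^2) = (v^2 + 11*v + 30)/(v*(v - 2))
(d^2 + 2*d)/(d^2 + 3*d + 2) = d/(d + 1)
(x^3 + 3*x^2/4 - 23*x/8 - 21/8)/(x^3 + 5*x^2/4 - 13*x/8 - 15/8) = (4*x - 7)/(4*x - 5)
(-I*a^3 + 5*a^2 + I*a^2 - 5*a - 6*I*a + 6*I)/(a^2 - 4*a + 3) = (-I*a^2 + 5*a - 6*I)/(a - 3)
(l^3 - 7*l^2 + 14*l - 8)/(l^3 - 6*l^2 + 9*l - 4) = (l - 2)/(l - 1)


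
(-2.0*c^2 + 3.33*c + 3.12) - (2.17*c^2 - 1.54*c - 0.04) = -4.17*c^2 + 4.87*c + 3.16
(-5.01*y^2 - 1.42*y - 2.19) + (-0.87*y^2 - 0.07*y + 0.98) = -5.88*y^2 - 1.49*y - 1.21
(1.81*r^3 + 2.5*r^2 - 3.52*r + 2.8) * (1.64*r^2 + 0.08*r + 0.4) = 2.9684*r^5 + 4.2448*r^4 - 4.8488*r^3 + 5.3104*r^2 - 1.184*r + 1.12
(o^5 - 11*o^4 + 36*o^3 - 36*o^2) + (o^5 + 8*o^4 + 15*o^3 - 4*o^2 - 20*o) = 2*o^5 - 3*o^4 + 51*o^3 - 40*o^2 - 20*o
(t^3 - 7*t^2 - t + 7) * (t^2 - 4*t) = t^5 - 11*t^4 + 27*t^3 + 11*t^2 - 28*t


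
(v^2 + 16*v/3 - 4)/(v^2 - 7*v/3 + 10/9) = 3*(v + 6)/(3*v - 5)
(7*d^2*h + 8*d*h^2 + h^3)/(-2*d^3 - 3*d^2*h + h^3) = h*(-7*d - h)/(2*d^2 + d*h - h^2)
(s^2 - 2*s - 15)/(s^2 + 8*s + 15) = (s - 5)/(s + 5)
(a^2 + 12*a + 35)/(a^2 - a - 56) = (a + 5)/(a - 8)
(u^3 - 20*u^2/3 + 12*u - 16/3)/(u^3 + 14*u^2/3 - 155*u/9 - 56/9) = 3*(3*u^3 - 20*u^2 + 36*u - 16)/(9*u^3 + 42*u^2 - 155*u - 56)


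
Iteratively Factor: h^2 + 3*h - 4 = (h + 4)*(h - 1)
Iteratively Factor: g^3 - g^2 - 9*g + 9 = (g - 3)*(g^2 + 2*g - 3) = (g - 3)*(g - 1)*(g + 3)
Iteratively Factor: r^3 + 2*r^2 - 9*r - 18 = (r + 3)*(r^2 - r - 6) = (r - 3)*(r + 3)*(r + 2)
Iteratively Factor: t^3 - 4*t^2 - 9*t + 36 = (t - 4)*(t^2 - 9) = (t - 4)*(t - 3)*(t + 3)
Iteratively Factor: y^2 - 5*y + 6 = (y - 2)*(y - 3)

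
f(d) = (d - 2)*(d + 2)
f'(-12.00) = -24.00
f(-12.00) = 140.00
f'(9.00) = 18.00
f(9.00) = 77.00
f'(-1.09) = -2.18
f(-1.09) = -2.81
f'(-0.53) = -1.06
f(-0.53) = -3.72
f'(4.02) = 8.04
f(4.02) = 12.16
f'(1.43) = 2.86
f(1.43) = -1.96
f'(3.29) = 6.58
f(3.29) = 6.82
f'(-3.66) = -7.32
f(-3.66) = 9.40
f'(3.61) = 7.22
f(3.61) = 9.03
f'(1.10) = 2.20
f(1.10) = -2.79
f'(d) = 2*d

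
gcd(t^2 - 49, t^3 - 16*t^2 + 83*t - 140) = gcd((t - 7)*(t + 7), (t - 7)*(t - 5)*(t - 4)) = t - 7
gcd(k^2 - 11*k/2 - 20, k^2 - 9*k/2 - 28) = k - 8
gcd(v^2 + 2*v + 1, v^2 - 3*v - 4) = v + 1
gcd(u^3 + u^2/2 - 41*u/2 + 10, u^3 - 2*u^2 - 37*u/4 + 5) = u^2 - 9*u/2 + 2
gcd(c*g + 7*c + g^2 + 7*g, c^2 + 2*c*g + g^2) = c + g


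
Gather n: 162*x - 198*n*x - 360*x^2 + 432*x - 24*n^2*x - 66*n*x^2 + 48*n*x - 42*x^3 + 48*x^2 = -24*n^2*x + n*(-66*x^2 - 150*x) - 42*x^3 - 312*x^2 + 594*x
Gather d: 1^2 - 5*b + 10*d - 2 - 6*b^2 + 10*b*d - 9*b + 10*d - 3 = -6*b^2 - 14*b + d*(10*b + 20) - 4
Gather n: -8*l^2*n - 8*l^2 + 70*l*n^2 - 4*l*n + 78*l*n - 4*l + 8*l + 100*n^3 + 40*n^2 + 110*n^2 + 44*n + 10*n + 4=-8*l^2 + 4*l + 100*n^3 + n^2*(70*l + 150) + n*(-8*l^2 + 74*l + 54) + 4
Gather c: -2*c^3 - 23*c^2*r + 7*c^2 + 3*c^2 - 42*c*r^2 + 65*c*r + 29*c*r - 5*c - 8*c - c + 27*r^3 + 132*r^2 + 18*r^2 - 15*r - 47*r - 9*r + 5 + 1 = -2*c^3 + c^2*(10 - 23*r) + c*(-42*r^2 + 94*r - 14) + 27*r^3 + 150*r^2 - 71*r + 6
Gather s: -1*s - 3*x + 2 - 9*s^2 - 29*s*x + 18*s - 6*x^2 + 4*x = -9*s^2 + s*(17 - 29*x) - 6*x^2 + x + 2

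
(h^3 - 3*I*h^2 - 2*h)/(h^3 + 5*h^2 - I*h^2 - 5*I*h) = (h - 2*I)/(h + 5)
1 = 1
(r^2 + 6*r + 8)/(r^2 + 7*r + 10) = (r + 4)/(r + 5)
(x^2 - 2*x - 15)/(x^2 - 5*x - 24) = (x - 5)/(x - 8)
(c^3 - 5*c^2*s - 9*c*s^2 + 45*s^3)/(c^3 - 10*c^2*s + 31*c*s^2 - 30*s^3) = (-c - 3*s)/(-c + 2*s)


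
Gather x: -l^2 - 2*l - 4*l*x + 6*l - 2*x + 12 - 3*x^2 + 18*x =-l^2 + 4*l - 3*x^2 + x*(16 - 4*l) + 12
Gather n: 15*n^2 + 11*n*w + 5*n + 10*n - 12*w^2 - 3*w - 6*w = 15*n^2 + n*(11*w + 15) - 12*w^2 - 9*w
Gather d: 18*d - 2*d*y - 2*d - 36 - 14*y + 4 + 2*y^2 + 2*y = d*(16 - 2*y) + 2*y^2 - 12*y - 32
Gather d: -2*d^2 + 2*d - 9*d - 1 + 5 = -2*d^2 - 7*d + 4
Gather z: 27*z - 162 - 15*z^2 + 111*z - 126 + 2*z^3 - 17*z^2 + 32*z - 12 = 2*z^3 - 32*z^2 + 170*z - 300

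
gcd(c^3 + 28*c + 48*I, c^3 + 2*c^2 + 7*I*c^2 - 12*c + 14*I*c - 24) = c + 4*I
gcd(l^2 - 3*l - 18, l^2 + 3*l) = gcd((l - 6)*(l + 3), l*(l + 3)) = l + 3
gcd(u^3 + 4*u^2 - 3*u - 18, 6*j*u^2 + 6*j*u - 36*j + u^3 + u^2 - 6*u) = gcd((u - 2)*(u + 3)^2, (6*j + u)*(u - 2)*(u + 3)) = u^2 + u - 6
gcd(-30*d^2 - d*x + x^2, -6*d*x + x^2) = -6*d + x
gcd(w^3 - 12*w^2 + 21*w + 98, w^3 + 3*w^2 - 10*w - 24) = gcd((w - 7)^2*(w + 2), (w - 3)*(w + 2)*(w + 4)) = w + 2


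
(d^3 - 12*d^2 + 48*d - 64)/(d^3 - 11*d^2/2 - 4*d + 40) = 2*(d - 4)/(2*d + 5)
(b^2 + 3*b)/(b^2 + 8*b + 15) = b/(b + 5)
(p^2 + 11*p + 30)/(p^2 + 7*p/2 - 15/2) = 2*(p + 6)/(2*p - 3)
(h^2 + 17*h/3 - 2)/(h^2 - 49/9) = 3*(3*h^2 + 17*h - 6)/(9*h^2 - 49)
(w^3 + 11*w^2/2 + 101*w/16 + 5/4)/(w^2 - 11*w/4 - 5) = (w^2 + 17*w/4 + 1)/(w - 4)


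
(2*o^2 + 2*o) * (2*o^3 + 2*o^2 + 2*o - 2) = 4*o^5 + 8*o^4 + 8*o^3 - 4*o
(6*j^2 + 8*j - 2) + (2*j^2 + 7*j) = 8*j^2 + 15*j - 2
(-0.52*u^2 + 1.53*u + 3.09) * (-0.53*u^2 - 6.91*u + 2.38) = 0.2756*u^4 + 2.7823*u^3 - 13.4476*u^2 - 17.7105*u + 7.3542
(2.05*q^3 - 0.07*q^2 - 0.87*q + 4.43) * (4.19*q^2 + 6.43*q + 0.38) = 8.5895*q^5 + 12.8882*q^4 - 3.3164*q^3 + 12.941*q^2 + 28.1543*q + 1.6834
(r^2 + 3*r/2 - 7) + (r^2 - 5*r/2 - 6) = 2*r^2 - r - 13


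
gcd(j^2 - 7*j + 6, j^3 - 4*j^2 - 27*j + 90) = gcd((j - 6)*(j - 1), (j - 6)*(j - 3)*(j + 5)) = j - 6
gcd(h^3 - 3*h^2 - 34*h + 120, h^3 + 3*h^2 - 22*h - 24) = h^2 + 2*h - 24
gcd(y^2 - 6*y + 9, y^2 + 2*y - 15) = y - 3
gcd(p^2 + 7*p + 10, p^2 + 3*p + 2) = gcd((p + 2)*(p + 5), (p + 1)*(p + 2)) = p + 2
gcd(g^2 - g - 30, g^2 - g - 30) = g^2 - g - 30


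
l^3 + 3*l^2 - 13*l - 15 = (l - 3)*(l + 1)*(l + 5)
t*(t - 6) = t^2 - 6*t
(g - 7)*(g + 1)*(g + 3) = g^3 - 3*g^2 - 25*g - 21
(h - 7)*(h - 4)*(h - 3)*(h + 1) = h^4 - 13*h^3 + 47*h^2 - 23*h - 84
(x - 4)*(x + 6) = x^2 + 2*x - 24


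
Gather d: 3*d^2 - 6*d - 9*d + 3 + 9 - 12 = 3*d^2 - 15*d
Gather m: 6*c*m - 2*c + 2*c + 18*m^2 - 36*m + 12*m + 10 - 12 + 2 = 18*m^2 + m*(6*c - 24)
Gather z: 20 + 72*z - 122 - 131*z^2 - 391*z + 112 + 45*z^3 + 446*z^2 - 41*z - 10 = 45*z^3 + 315*z^2 - 360*z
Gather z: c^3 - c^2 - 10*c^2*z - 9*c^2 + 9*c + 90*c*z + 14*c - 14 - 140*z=c^3 - 10*c^2 + 23*c + z*(-10*c^2 + 90*c - 140) - 14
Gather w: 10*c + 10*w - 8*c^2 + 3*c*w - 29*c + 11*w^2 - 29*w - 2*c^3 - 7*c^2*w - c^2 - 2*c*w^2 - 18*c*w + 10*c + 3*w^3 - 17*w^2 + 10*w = -2*c^3 - 9*c^2 - 9*c + 3*w^3 + w^2*(-2*c - 6) + w*(-7*c^2 - 15*c - 9)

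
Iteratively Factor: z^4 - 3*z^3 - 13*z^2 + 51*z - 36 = (z + 4)*(z^3 - 7*z^2 + 15*z - 9) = (z - 3)*(z + 4)*(z^2 - 4*z + 3) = (z - 3)*(z - 1)*(z + 4)*(z - 3)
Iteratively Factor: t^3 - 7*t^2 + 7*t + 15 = (t - 3)*(t^2 - 4*t - 5) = (t - 3)*(t + 1)*(t - 5)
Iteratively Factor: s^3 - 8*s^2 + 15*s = (s - 5)*(s^2 - 3*s) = (s - 5)*(s - 3)*(s)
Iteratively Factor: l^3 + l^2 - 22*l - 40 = (l + 2)*(l^2 - l - 20) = (l - 5)*(l + 2)*(l + 4)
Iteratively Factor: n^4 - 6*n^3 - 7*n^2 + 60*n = (n - 4)*(n^3 - 2*n^2 - 15*n) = (n - 5)*(n - 4)*(n^2 + 3*n) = n*(n - 5)*(n - 4)*(n + 3)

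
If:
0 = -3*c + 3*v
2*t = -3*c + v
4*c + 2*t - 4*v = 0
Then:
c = 0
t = 0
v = 0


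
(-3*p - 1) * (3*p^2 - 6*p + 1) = -9*p^3 + 15*p^2 + 3*p - 1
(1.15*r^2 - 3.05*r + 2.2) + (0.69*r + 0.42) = 1.15*r^2 - 2.36*r + 2.62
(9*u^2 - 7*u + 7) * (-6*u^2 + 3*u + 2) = -54*u^4 + 69*u^3 - 45*u^2 + 7*u + 14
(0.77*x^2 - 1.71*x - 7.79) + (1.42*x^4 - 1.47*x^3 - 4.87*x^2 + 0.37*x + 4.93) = 1.42*x^4 - 1.47*x^3 - 4.1*x^2 - 1.34*x - 2.86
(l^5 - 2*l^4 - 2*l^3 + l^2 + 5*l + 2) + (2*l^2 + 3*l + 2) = l^5 - 2*l^4 - 2*l^3 + 3*l^2 + 8*l + 4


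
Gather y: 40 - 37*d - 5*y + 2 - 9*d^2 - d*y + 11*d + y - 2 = -9*d^2 - 26*d + y*(-d - 4) + 40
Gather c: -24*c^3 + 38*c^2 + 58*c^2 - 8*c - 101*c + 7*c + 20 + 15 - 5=-24*c^3 + 96*c^2 - 102*c + 30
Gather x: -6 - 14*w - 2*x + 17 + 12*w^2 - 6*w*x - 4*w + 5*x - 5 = 12*w^2 - 18*w + x*(3 - 6*w) + 6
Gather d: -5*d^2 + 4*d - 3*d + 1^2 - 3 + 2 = -5*d^2 + d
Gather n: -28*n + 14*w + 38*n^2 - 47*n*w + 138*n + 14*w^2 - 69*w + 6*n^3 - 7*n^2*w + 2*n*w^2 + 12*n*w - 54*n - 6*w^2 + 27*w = 6*n^3 + n^2*(38 - 7*w) + n*(2*w^2 - 35*w + 56) + 8*w^2 - 28*w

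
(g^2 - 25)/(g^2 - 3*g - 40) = (g - 5)/(g - 8)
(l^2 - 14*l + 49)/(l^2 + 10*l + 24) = (l^2 - 14*l + 49)/(l^2 + 10*l + 24)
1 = 1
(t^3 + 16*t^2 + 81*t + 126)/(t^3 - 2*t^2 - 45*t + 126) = (t^2 + 9*t + 18)/(t^2 - 9*t + 18)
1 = 1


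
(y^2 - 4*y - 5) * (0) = 0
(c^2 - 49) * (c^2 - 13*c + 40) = c^4 - 13*c^3 - 9*c^2 + 637*c - 1960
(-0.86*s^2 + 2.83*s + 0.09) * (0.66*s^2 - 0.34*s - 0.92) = -0.5676*s^4 + 2.1602*s^3 - 0.1116*s^2 - 2.6342*s - 0.0828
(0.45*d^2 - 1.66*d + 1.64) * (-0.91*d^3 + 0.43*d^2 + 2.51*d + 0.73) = -0.4095*d^5 + 1.7041*d^4 - 1.0767*d^3 - 3.1329*d^2 + 2.9046*d + 1.1972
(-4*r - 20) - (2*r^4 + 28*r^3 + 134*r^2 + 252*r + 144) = -2*r^4 - 28*r^3 - 134*r^2 - 256*r - 164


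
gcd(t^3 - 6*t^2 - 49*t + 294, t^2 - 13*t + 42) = t^2 - 13*t + 42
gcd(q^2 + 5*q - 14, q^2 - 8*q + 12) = q - 2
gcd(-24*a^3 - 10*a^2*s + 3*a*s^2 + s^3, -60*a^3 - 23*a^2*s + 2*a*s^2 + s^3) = 4*a + s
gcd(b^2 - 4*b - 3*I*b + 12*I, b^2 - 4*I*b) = 1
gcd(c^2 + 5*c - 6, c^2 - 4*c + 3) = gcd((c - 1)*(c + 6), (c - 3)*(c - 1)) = c - 1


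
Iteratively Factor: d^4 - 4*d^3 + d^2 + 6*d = (d - 2)*(d^3 - 2*d^2 - 3*d) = (d - 2)*(d + 1)*(d^2 - 3*d) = (d - 3)*(d - 2)*(d + 1)*(d)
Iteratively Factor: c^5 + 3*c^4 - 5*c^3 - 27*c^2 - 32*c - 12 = (c + 2)*(c^4 + c^3 - 7*c^2 - 13*c - 6) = (c + 1)*(c + 2)*(c^3 - 7*c - 6) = (c + 1)^2*(c + 2)*(c^2 - c - 6) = (c + 1)^2*(c + 2)^2*(c - 3)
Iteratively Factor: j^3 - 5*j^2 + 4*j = (j)*(j^2 - 5*j + 4) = j*(j - 4)*(j - 1)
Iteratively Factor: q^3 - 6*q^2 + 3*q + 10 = (q - 5)*(q^2 - q - 2) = (q - 5)*(q + 1)*(q - 2)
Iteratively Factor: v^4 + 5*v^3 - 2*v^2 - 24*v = (v + 4)*(v^3 + v^2 - 6*v) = v*(v + 4)*(v^2 + v - 6) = v*(v + 3)*(v + 4)*(v - 2)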